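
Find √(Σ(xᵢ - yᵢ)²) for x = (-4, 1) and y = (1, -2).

√(Σ(x_i - y_i)²) = √((-4 - 1)² + (1 - (-2))²)
= √((-5)² + 3²) = √(25 + 9) = √34 ≈ 5.831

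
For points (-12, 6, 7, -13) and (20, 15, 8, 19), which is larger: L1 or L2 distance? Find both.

L1 = |-12 - 20| + |6 - 15| + |7 - 8| + |-13 - 19| = 32 + 9 + 1 + 32 = 74
L2 = √(32² + 9² + 1² + 32²) = √2130 ≈ 46.1519
L1 ≥ L2 always (equality iff movement is along one axis); L1 > L2 here.
Ratio L1/L2 = 74/√2130 ≈ 1.6034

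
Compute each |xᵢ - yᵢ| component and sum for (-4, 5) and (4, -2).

Σ|x_i - y_i| = |-4 - 4| + |5 - (-2)| = 8 + 7 = 15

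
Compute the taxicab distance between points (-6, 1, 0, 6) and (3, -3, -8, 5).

Σ|x_i - y_i| = |-6 - 3| + |1 - (-3)| + |0 - (-8)| + |6 - 5| = 9 + 4 + 8 + 1 = 22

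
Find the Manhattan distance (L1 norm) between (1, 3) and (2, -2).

Σ|x_i - y_i| = |1 - 2| + |3 - (-2)| = 1 + 5 = 6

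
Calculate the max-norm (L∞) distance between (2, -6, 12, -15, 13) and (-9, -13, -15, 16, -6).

max(|x_i - y_i|) = max(|2 - (-9)|, |-6 - (-13)|, |12 - (-15)|, |-15 - 16|, |13 - (-6)|) = max(11, 7, 27, 31, 19) = 31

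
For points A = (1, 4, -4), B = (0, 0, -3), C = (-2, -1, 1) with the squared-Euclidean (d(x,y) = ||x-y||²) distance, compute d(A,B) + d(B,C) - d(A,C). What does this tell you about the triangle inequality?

d(A,B) = 1² + 4² + 1² = 18, d(B,C) = 2² + 1² + 4² = 21, d(A,C) = 3² + 5² + 5² = 59.
d(A,B) + d(B,C) - d(A,C) = 18 + 21 - 59 = 39 - 59 = -20. This is < 0, so the triangle inequality FAILS for these points (squared-Euclidean is not a metric).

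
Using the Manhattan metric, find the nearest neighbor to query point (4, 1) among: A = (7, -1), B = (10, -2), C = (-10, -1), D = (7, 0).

Distances: d(A) = 5, d(B) = 9, d(C) = 16, d(D) = 4. Nearest: D = (7, 0) with distance 4.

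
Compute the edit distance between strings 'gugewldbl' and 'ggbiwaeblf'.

Let D[i][j] be the edit distance between the first i characters of 'gugewldbl' and the first j characters of 'ggbiwaeblf', with D[i][0] = i, D[0][j] = j, and D[i][j] = D[i-1][j-1] if the characters match, else 1 + min(D[i-1][j], D[i][j-1], D[i-1][j-1]). Filling the table (rows: prefixes of 'gugewldbl', columns: prefixes of 'ggbiwaeblf'):
     ε  g  g  b  i  w  a  e  b  l  f
  ε  0  1  2  3  4  5  6  7  8  9 10
  g  1  0  1  2  3  4  5  6  7  8  9
  u  2  1  1  2  3  4  5  6  7  8  9
  g  3  2  1  2  3  4  5  6  7  8  9
  e  4  3  2  2  3  4  5  5  6  7  8
  w  5  4  3  3  3  3  4  5  6  7  8
  l  6  5  4  4  4  4  4  5  6  6  7
  d  7  6  5  5  5  5  5  5  6  7  7
  b  8  7  6  5  6  6  6  6  5  6  7
  l  9  8  7  6  6  7  7  7  6  5  6
The bottom-right entry gives D[9][10] = 6, so no sequence of fewer than 6 edits works. Backtracking through the table gives one optimal edit sequence (6 edits):
  gugewldbl → gggewldbl (sub u→g @2)
  gggewldbl → ggbewldbl (sub g→b @3)
  ggbewldbl → ggbiwldbl (sub e→i @4)
  ggbiwldbl → ggbiwadbl (sub l→a @6)
  ggbiwadbl → ggbiwaebl (sub d→e @7)
  ggbiwaebl → ggbiwaeblf (ins f @10)
Edit distance = 6.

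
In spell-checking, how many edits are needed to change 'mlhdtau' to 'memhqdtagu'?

Let D[i][j] be the edit distance between the first i characters of 'mlhdtau' and the first j characters of 'memhqdtagu', with D[i][0] = i, D[0][j] = j, and D[i][j] = D[i-1][j-1] if the characters match, else 1 + min(D[i-1][j], D[i][j-1], D[i-1][j-1]). Filling the table (rows: prefixes of 'mlhdtau', columns: prefixes of 'memhqdtagu'):
     ε  m  e  m  h  q  d  t  a  g  u
  ε  0  1  2  3  4  5  6  7  8  9 10
  m  1  0  1  2  3  4  5  6  7  8  9
  l  2  1  1  2  3  4  5  6  7  8  9
  h  3  2  2  2  2  3  4  5  6  7  8
  d  4  3  3  3  3  3  3  4  5  6  7
  t  5  4  4  4  4  4  4  3  4  5  6
  a  6  5  5  5  5  5  5  4  3  4  5
  u  7  6  6  6  6  6  6  5  4  4  4
The bottom-right entry gives D[7][10] = 4, so no sequence of fewer than 4 edits works. Backtracking through the table gives one optimal edit sequence (4 edits):
  mlhdtau → melhdtau (ins e @2)
  melhdtau → memhdtau (sub l→m @3)
  memhdtau → memhqdtau (ins q @5)
  memhqdtau → memhqdtagu (ins g @9)
Edit distance = 4.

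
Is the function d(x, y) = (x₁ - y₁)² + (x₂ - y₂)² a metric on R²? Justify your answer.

No. The squared Euclidean distance fails the triangle inequality. Counterexample: x = (0, 0), y = (1, 4), z = (2, 8). d(x,z) = 2² + 8² = 68, but d(x,y) + d(y,z) = (1² + 4²) + (1² + 4²) = 17 + 17 = 34. Since 68 > 34, the triangle inequality is violated. (Note: √d, the ordinary Euclidean distance, IS a metric.)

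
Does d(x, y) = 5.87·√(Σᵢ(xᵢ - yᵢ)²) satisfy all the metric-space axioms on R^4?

Yes. The L2 (Euclidean) norm induces a metric on R^4, and multiplying a metric by a positive constant 5.87 > 0 preserves all four axioms: non-negativity (5.87·||x-y|| ≥ 0), identity (5.87·||x-y|| = 0 ⟺ ||x-y|| = 0 ⟺ x = y), symmetry (||x-y|| = ||y-x||), and the triangle inequality (5.87·||x-z|| ≤ 5.87·||x-y|| + 5.87·||y-z||). So d is a metric.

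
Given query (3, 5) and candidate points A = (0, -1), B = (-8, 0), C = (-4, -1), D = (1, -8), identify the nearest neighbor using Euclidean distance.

Distances: d(A) ≈ 6.7082, d(B) ≈ 12.083, d(C) ≈ 9.2195, d(D) ≈ 13.1529. Nearest: A = (0, -1) with distance 6.7082.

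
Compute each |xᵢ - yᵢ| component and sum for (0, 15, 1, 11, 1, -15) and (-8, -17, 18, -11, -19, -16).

Σ|x_i - y_i| = |0 - (-8)| + |15 - (-17)| + |1 - 18| + |11 - (-11)| + |1 - (-19)| + |-15 - (-16)| = 8 + 32 + 17 + 22 + 20 + 1 = 100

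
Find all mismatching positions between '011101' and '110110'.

Differing positions: 1, 3, 5, 6. Hamming distance = 4.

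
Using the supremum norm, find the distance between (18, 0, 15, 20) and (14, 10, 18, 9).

max(|x_i - y_i|) = max(|18 - 14|, |0 - 10|, |15 - 18|, |20 - 9|) = max(4, 10, 3, 11) = 11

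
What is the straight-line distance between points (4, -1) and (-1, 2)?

√(Σ(x_i - y_i)²) = √((4 - (-1))² + (-1 - 2)²)
= √(5² + (-3)²) = √(25 + 9) = √34 ≈ 5.831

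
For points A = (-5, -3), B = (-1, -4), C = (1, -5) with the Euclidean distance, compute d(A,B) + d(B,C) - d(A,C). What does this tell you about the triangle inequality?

d(A,B) = √(4² + 1²) = √17 ≈ 4.1231, d(B,C) = √(2² + 1²) = √5 ≈ 2.2361, d(A,C) = √(6² + 2²) = √40 ≈ 6.3246.
d(A,B) + d(B,C) - d(A,C) = 4.1231 + 2.2361 - 6.3246 = 6.3592 - 6.3246 = 0.0346 (to 4 decimal places). This is ≥ 0, so the triangle inequality holds for these points.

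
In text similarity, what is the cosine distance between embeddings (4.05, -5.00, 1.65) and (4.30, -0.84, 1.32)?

With u = (4.05, -5.00, 1.65), v = (4.30, -0.84, 1.32):
u·v = 4.05·4.3 + (-5)·(-0.84) + 1.65·1.32 = 17.415 + 4.2 + 2.178 = 23.793.
|u| = √(4.05² + (-5)² + 1.65²) = √(16.4025 + 25 + 2.7225) = √44.125, |v| = √(4.3² + (-0.84)² + 1.32²) = √(18.49 + 0.7056 + 1.7424) = √20.938.
cos θ = (u·v)/(|u||v|) = 23.793/(√44.125·√20.938) ≈ 0.7828
Cosine distance = 1 - cos θ ≈ 1 - 0.7828 = 0.2172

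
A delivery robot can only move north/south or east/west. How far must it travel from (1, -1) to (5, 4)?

Σ|x_i - y_i| = |1 - 5| + |-1 - 4| = 4 + 5 = 9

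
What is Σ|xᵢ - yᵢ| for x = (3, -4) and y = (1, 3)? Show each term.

Σ|x_i - y_i| = |3 - 1| + |-4 - 3| = 2 + 7 = 9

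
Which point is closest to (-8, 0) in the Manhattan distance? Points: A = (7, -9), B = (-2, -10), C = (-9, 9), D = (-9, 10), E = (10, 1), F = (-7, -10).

Distances: d(A) = 24, d(B) = 16, d(C) = 10, d(D) = 11, d(E) = 19, d(F) = 11. Nearest: C = (-9, 9) with distance 10.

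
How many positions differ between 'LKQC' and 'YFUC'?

Differing positions: 1, 2, 3. Hamming distance = 3.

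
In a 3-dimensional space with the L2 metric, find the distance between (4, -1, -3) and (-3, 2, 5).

(Σ|x_i - y_i|^2)^(1/2) = (|4 - (-3)|^2 + |-1 - 2|^2 + |-3 - 5|^2)^(1/2)
= (7^2 + 3^2 + 8^2)^(1/2) = (49 + 9 + 64)^(1/2) = (122)^(1/2) ≈ 11.0454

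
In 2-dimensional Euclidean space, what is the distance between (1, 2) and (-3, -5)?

√(Σ(x_i - y_i)²) = √((1 - (-3))² + (2 - (-5))²)
= √(4² + 7²) = √(16 + 49) = √65 ≈ 8.0623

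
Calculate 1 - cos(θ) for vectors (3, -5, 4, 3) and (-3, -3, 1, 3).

With u = (3, -5, 4, 3), v = (-3, -3, 1, 3):
u·v = 3·(-3) + (-5)·(-3) + 4·1 + 3·3 = (-9) + 15 + 4 + 9 = 19.
|u| = √(3² + (-5)² + 4² + 3²) = √59, |v| = √((-3)² + (-3)² + 1² + 3²) = √28, so |u||v| = √(59·28) = √1652.
cos θ = (u·v)/(|u||v|) = 19/√1652 ≈ 0.4675
Cosine distance = 1 - cos θ ≈ 1 - 0.4675 = 0.5325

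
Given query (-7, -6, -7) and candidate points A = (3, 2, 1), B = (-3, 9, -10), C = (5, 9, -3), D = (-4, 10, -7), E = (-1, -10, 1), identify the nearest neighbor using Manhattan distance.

Distances: d(A) = 26, d(B) = 22, d(C) = 31, d(D) = 19, d(E) = 18. Nearest: E = (-1, -10, 1) with distance 18.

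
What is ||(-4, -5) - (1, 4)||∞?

max(|x_i - y_i|) = max(|-4 - 1|, |-5 - 4|) = max(5, 9) = 9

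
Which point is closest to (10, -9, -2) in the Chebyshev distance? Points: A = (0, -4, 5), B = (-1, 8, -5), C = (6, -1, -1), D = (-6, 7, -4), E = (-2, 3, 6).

Distances: d(A) = 10, d(B) = 17, d(C) = 8, d(D) = 16, d(E) = 12. Nearest: C = (6, -1, -1) with distance 8.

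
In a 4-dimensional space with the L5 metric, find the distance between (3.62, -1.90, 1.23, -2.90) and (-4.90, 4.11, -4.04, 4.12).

(Σ|x_i - y_i|^5)^(1/5) = (|3.62 - (-4.9)|^5 + |-1.9 - 4.11|^5 + |1.23 - (-4.04)|^5 + |-2.9 - 4.12|^5)^(1/5)
= (8.52^5 + 6.01^5 + 5.27^5 + 7.02^5)^(1/5) ≈ (44894.9998 + 7841.0164 + 4064.93 + 17048.4759)^(1/5) = (73849.4221)^(1/5) ≈ 9.4117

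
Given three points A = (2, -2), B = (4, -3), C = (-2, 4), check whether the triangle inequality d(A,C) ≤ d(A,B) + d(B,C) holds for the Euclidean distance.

d(A,B) = √(2² + 1²) = √5 ≈ 2.2361, d(B,C) = √(6² + 7²) = √85 ≈ 9.2195, d(A,C) = √(4² + 6²) = √52 ≈ 7.2111.
d(A,C) ≈ 7.2111 ≤ 2.2361 + 9.2195 = 11.4556. Triangle inequality is satisfied.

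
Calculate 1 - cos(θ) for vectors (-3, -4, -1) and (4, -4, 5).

With u = (-3, -4, -1), v = (4, -4, 5):
u·v = (-3)·4 + (-4)·(-4) + (-1)·5 = (-12) + 16 + (-5) = -1.
|u| = √((-3)² + (-4)² + (-1)²) = √26, |v| = √(4² + (-4)² + 5²) = √57, so |u||v| = √(26·57) = √1482.
cos θ = (u·v)/(|u||v|) = -1/√1482 ≈ -0.026
Cosine distance = 1 - cos θ ≈ 1 - (-0.026) = 1.026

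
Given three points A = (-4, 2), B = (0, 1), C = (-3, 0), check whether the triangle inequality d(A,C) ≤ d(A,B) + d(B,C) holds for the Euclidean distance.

d(A,B) = √(4² + 1²) = √17 ≈ 4.1231, d(B,C) = √(3² + 1²) = √10 ≈ 3.1623, d(A,C) = √(1² + 2²) = √5 ≈ 2.2361.
d(A,C) ≈ 2.2361 ≤ 4.1231 + 3.1623 = 7.2854. Triangle inequality is satisfied.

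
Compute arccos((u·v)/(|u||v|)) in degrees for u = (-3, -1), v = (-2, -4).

With u = (-3, -1), v = (-2, -4):
u·v = (-3)·(-2) + (-1)·(-4) = 6 + 4 = 10.
|u| = √((-3)² + (-1)²) = √10, |v| = √((-2)² + (-4)²) = √20, so |u||v| = √(10·20) = √200.
cos θ = (u·v)/(|u||v|) = 10/√200 ≈ 0.707107
θ = arccos(0.707107) ≈ 45°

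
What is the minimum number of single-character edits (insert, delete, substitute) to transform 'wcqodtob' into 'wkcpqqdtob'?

Let D[i][j] be the edit distance between the first i characters of 'wcqodtob' and the first j characters of 'wkcpqqdtob', with D[i][0] = i, D[0][j] = j, and D[i][j] = D[i-1][j-1] if the characters match, else 1 + min(D[i-1][j], D[i][j-1], D[i-1][j-1]). Filling the table (rows: prefixes of 'wcqodtob', columns: prefixes of 'wkcpqqdtob'):
     ε  w  k  c  p  q  q  d  t  o  b
  ε  0  1  2  3  4  5  6  7  8  9 10
  w  1  0  1  2  3  4  5  6  7  8  9
  c  2  1  1  1  2  3  4  5  6  7  8
  q  3  2  2  2  2  2  3  4  5  6  7
  o  4  3  3  3  3  3  3  4  5  5  6
  d  5  4  4  4  4  4  4  3  4  5  6
  t  6  5  5  5  5  5  5  4  3  4  5
  o  7  6  6  6  6  6  6  5  4  3  4
  b  8  7  7  7  7  7  7  6  5  4  3
The bottom-right entry gives D[8][10] = 3, so no sequence of fewer than 3 edits works. Backtracking through the table gives one optimal edit sequence (3 edits):
  wcqodtob → wkcqodtob (ins k @2)
  wkcqodtob → wkcpqodtob (ins p @4)
  wkcpqodtob → wkcpqqdtob (sub o→q @6)
Edit distance = 3.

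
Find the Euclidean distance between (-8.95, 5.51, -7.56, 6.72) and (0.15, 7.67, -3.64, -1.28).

√(Σ(x_i - y_i)²) = √((-8.95 - 0.15)² + (5.51 - 7.67)² + (-7.56 - (-3.64))² + (6.72 - (-1.28))²)
= √((-9.1)² + (-2.16)² + (-3.92)² + 8²) = √(82.81 + 4.6656 + 15.3664 + 64) = √166.842 ≈ 12.9167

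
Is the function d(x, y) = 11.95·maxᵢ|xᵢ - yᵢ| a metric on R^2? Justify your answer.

Yes. The L∞ (Chebyshev) norm induces a metric on R^2, and multiplying a metric by a positive constant 11.95 > 0 preserves all four axioms: non-negativity (11.95·||x-y|| ≥ 0), identity (11.95·||x-y|| = 0 ⟺ ||x-y|| = 0 ⟺ x = y), symmetry (||x-y|| = ||y-x||), and the triangle inequality (11.95·||x-z|| ≤ 11.95·||x-y|| + 11.95·||y-z||). So d is a metric.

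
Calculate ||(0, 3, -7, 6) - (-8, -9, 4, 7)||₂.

√(Σ(x_i - y_i)²) = √((0 - (-8))² + (3 - (-9))² + (-7 - 4)² + (6 - 7)²)
= √(8² + 12² + (-11)² + (-1)²) = √(64 + 144 + 121 + 1) = √330 ≈ 18.1659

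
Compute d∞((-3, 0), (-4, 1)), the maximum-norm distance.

max(|x_i - y_i|) = max(|-3 - (-4)|, |0 - 1|) = max(1, 1) = 1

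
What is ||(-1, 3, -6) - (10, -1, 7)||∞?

max(|x_i - y_i|) = max(|-1 - 10|, |3 - (-1)|, |-6 - 7|) = max(11, 4, 13) = 13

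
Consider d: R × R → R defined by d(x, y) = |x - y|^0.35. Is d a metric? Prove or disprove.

Yes. With 0 < p = 0.35 ≤ 1, d(x,y) = |x-y|^0.35 is a metric on R. Non-negativity and symmetry are immediate; |x-y|^0.35 = 0 ⟺ |x-y| = 0 ⟺ x = y. For the triangle inequality, the function t ↦ t^0.35 is subadditive on [0,∞) when p ≤ 1, so |x-z|^0.35 ≤ (|x-y| + |y-z|)^0.35 ≤ |x-y|^0.35 + |y-z|^0.35.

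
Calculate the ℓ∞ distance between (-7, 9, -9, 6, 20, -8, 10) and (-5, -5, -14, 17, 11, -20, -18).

max(|x_i - y_i|) = max(|-7 - (-5)|, |9 - (-5)|, |-9 - (-14)|, |6 - 17|, |20 - 11|, |-8 - (-20)|, |10 - (-18)|) = max(2, 14, 5, 11, 9, 12, 28) = 28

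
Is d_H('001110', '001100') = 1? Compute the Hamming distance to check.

Differing positions: 5. Hamming distance = 1, so the claim is true.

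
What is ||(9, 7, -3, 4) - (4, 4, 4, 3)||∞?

max(|x_i - y_i|) = max(|9 - 4|, |7 - 4|, |-3 - 4|, |4 - 3|) = max(5, 3, 7, 1) = 7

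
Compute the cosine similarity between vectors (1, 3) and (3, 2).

With u = (1, 3), v = (3, 2):
u·v = 1·3 + 3·2 = 3 + 6 = 9.
|u| = √(1² + 3²) = √10, |v| = √(3² + 2²) = √13, so |u||v| = √(10·13) = √130.
cos θ = (u·v)/(|u||v|) = 9/√130 ≈ 0.7894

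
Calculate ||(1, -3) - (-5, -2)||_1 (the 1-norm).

Σ|x_i - y_i| = |1 - (-5)| + |-3 - (-2)| = 6 + 1 = 7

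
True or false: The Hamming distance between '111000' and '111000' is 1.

Differing positions: none. Hamming distance = 0, so the claim that d_H = 1 is false.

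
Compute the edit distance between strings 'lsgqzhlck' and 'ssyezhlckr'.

Let D[i][j] be the edit distance between the first i characters of 'lsgqzhlck' and the first j characters of 'ssyezhlckr', with D[i][0] = i, D[0][j] = j, and D[i][j] = D[i-1][j-1] if the characters match, else 1 + min(D[i-1][j], D[i][j-1], D[i-1][j-1]). Filling the table (rows: prefixes of 'lsgqzhlck', columns: prefixes of 'ssyezhlckr'):
     ε  s  s  y  e  z  h  l  c  k  r
  ε  0  1  2  3  4  5  6  7  8  9 10
  l  1  1  2  3  4  5  6  6  7  8  9
  s  2  1  1  2  3  4  5  6  7  8  9
  g  3  2  2  2  3  4  5  6  7  8  9
  q  4  3  3  3  3  4  5  6  7  8  9
  z  5  4  4  4  4  3  4  5  6  7  8
  h  6  5  5  5  5  4  3  4  5  6  7
  l  7  6  6  6  6  5  4  3  4  5  6
  c  8  7  7  7  7  6  5  4  3  4  5
  k  9  8  8  8  8  7  6  5  4  3  4
The bottom-right entry gives D[9][10] = 4, so no sequence of fewer than 4 edits works. Backtracking through the table gives one optimal edit sequence (4 edits):
  lsgqzhlck → ssgqzhlck (sub l→s @1)
  ssgqzhlck → ssyqzhlck (sub g→y @3)
  ssyqzhlck → ssyezhlck (sub q→e @4)
  ssyezhlck → ssyezhlckr (ins r @10)
Edit distance = 4.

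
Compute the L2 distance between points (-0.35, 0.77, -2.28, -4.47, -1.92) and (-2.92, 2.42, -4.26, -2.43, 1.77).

(Σ|x_i - y_i|^2)^(1/2) = (|-0.35 - (-2.92)|^2 + |0.77 - 2.42|^2 + |-2.28 - (-4.26)|^2 + |-4.47 - (-2.43)|^2 + |-1.92 - 1.77|^2)^(1/2)
= (2.57^2 + 1.65^2 + 1.98^2 + 2.04^2 + 3.69^2)^(1/2) = (6.6049 + 2.7225 + 3.9204 + 4.1616 + 13.6161)^(1/2) = (31.0255)^(1/2) ≈ 5.5701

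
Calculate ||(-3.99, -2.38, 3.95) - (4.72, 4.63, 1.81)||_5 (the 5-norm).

(Σ|x_i - y_i|^5)^(1/5) = (|-3.99 - 4.72|^5 + |-2.38 - 4.63|^5 + |3.95 - 1.81|^5)^(1/5)
= (8.71^5 + 7.01^5 + 2.14^5)^(1/5) ≈ (50129.2001 + 16927.3935 + 44.8817)^(1/5) = (67101.4753)^(1/5) ≈ 9.2331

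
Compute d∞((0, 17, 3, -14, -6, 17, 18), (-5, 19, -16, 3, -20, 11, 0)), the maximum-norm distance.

max(|x_i - y_i|) = max(|0 - (-5)|, |17 - 19|, |3 - (-16)|, |-14 - 3|, |-6 - (-20)|, |17 - 11|, |18 - 0|) = max(5, 2, 19, 17, 14, 6, 18) = 19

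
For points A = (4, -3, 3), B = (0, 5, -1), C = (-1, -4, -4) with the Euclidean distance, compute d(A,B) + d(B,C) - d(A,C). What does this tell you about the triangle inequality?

d(A,B) = √(4² + 8² + 4²) = √96 ≈ 9.798, d(B,C) = √(1² + 9² + 3²) = √91 ≈ 9.5394, d(A,C) = √(5² + 1² + 7²) = √75 ≈ 8.6603.
d(A,B) + d(B,C) - d(A,C) = 9.798 + 9.5394 - 8.6603 = 19.3374 - 8.6603 = 10.6771 (to 4 decimal places). This is ≥ 0, so the triangle inequality holds for these points.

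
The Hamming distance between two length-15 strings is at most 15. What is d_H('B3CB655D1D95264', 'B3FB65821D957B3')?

Differing positions: 3, 7, 8, 13, 14, 15. Hamming distance = 6. The maximum possible Hamming distance for length-15 strings is 15, so d_H/15 = 6/15 = 0.4.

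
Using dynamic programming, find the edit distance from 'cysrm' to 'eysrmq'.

Let D[i][j] be the edit distance between the first i characters of 'cysrm' and the first j characters of 'eysrmq', with D[i][0] = i, D[0][j] = j, and D[i][j] = D[i-1][j-1] if the characters match, else 1 + min(D[i-1][j], D[i][j-1], D[i-1][j-1]). Filling the table (rows: prefixes of 'cysrm', columns: prefixes of 'eysrmq'):
     ε  e  y  s  r  m  q
  ε  0  1  2  3  4  5  6
  c  1  1  2  3  4  5  6
  y  2  2  1  2  3  4  5
  s  3  3  2  1  2  3  4
  r  4  4  3  2  1  2  3
  m  5  5  4  3  2  1  2
The bottom-right entry gives D[5][6] = 2, so no sequence of fewer than 2 edits works. Backtracking through the table gives one optimal edit sequence (2 edits):
  cysrm → eysrm (sub c→e @1)
  eysrm → eysrmq (ins q @6)
Edit distance = 2.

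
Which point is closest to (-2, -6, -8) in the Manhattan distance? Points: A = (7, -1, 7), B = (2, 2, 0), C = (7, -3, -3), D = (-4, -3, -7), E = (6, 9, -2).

Distances: d(A) = 29, d(B) = 20, d(C) = 17, d(D) = 6, d(E) = 29. Nearest: D = (-4, -3, -7) with distance 6.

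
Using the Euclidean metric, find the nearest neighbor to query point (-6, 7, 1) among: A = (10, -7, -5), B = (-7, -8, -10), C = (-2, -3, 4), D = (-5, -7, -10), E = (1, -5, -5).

Distances: d(A) ≈ 22.0907, d(B) ≈ 18.6279, d(C) ≈ 11.1803, d(D) ≈ 17.8326, d(E) ≈ 15.1327. Nearest: C = (-2, -3, 4) with distance 11.1803.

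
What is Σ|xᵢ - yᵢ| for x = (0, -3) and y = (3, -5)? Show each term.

Σ|x_i - y_i| = |0 - 3| + |-3 - (-5)| = 3 + 2 = 5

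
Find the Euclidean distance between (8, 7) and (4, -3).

√(Σ(x_i - y_i)²) = √((8 - 4)² + (7 - (-3))²)
= √(4² + 10²) = √(16 + 100) = √116 ≈ 10.7703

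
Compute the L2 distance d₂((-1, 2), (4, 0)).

√(Σ(x_i - y_i)²) = √((-1 - 4)² + (2 - 0)²)
= √((-5)² + 2²) = √(25 + 4) = √29 ≈ 5.3852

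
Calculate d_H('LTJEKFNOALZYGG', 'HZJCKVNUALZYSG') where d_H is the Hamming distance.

Differing positions: 1, 2, 4, 6, 8, 13. Hamming distance = 6.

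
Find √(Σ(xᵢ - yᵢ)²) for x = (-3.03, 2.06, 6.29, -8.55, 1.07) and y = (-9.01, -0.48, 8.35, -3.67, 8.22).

√(Σ(x_i - y_i)²) = √((-3.03 - (-9.01))² + (2.06 - (-0.48))² + (6.29 - 8.35)² + (-8.55 - (-3.67))² + (1.07 - 8.22)²)
= √(5.98² + 2.54² + (-2.06)² + (-4.88)² + (-7.15)²) = √(35.7604 + 6.4516 + 4.2436 + 23.8144 + 51.1225) = √121.3925 ≈ 11.0178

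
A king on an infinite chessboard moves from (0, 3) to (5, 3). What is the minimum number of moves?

max(|x_i - y_i|) = max(|0 - 5|, |3 - 3|) = max(5, 0) = 5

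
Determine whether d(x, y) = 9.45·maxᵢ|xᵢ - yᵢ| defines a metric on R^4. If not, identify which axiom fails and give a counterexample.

Yes. The L∞ (Chebyshev) norm induces a metric on R^4, and multiplying a metric by a positive constant 9.45 > 0 preserves all four axioms: non-negativity (9.45·||x-y|| ≥ 0), identity (9.45·||x-y|| = 0 ⟺ ||x-y|| = 0 ⟺ x = y), symmetry (||x-y|| = ||y-x||), and the triangle inequality (9.45·||x-z|| ≤ 9.45·||x-y|| + 9.45·||y-z||). So d is a metric.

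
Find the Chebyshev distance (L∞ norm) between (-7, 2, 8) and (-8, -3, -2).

max(|x_i - y_i|) = max(|-7 - (-8)|, |2 - (-3)|, |8 - (-2)|) = max(1, 5, 10) = 10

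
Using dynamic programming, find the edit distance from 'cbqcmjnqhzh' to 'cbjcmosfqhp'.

Let D[i][j] be the edit distance between the first i characters of 'cbqcmjnqhzh' and the first j characters of 'cbjcmosfqhp', with D[i][0] = i, D[0][j] = j, and D[i][j] = D[i-1][j-1] if the characters match, else 1 + min(D[i-1][j], D[i][j-1], D[i-1][j-1]). Filling the table (rows: prefixes of 'cbqcmjnqhzh', columns: prefixes of 'cbjcmosfqhp'):
     ε  c  b  j  c  m  o  s  f  q  h  p
  ε  0  1  2  3  4  5  6  7  8  9 10 11
  c  1  0  1  2  3  4  5  6  7  8  9 10
  b  2  1  0  1  2  3  4  5  6  7  8  9
  q  3  2  1  1  2  3  4  5  6  6  7  8
  c  4  3  2  2  1  2  3  4  5  6  7  8
  m  5  4  3  3  2  1  2  3  4  5  6  7
  j  6  5  4  3  3  2  2  3  4  5  6  7
  n  7  6  5  4  4  3  3  3  4  5  6  7
  q  8  7  6  5  5  4  4  4  4  4  5  6
  h  9  8  7  6  6  5  5  5  5  5  4  5
  z 10  9  8  7  7  6  6  6  6  6  5  5
  h 11 10  9  8  8  7  7  7  7  7  6  6
The bottom-right entry gives D[11][11] = 6, so no sequence of fewer than 6 edits works. Backtracking through the table gives one optimal edit sequence (6 edits):
  cbqcmjnqhzh → cbjcmjnqhzh (sub q→j @3)
  cbjcmjnqhzh → cbjcmojnqhzh (ins o @6)
  cbjcmojnqhzh → cbjcmosnqhzh (sub j→s @7)
  cbjcmosnqhzh → cbjcmosfqhzh (sub n→f @8)
  cbjcmosfqhzh → cbjcmosfqhh (del z @11)
  cbjcmosfqhh → cbjcmosfqhp (sub h→p @11)
Edit distance = 6.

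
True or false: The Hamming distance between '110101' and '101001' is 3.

Differing positions: 2, 3, 4. Hamming distance = 3, so the claim is true.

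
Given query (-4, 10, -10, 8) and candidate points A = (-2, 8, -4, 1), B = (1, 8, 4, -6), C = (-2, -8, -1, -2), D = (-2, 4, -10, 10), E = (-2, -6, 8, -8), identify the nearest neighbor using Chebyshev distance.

Distances: d(A) = 7, d(B) = 14, d(C) = 18, d(D) = 6, d(E) = 18. Nearest: D = (-2, 4, -10, 10) with distance 6.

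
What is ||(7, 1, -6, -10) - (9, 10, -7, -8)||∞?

max(|x_i - y_i|) = max(|7 - 9|, |1 - 10|, |-6 - (-7)|, |-10 - (-8)|) = max(2, 9, 1, 2) = 9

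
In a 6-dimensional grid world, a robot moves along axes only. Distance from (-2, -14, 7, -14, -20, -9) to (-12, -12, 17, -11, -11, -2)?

Σ|x_i - y_i| = |-2 - (-12)| + |-14 - (-12)| + |7 - 17| + |-14 - (-11)| + |-20 - (-11)| + |-9 - (-2)| = 10 + 2 + 10 + 3 + 9 + 7 = 41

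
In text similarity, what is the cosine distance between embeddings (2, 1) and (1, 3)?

With u = (2, 1), v = (1, 3):
u·v = 2·1 + 1·3 = 2 + 3 = 5.
|u| = √(2² + 1²) = √5, |v| = √(1² + 3²) = √10, so |u||v| = √(5·10) = √50.
cos θ = (u·v)/(|u||v|) = 5/√50 ≈ 0.7071
Cosine distance = 1 - cos θ ≈ 1 - 0.7071 = 0.2929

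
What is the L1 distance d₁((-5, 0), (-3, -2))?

Σ|x_i - y_i| = |-5 - (-3)| + |0 - (-2)| = 2 + 2 = 4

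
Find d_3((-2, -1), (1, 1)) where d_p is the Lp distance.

(Σ|x_i - y_i|^3)^(1/3) = (|-2 - 1|^3 + |-1 - 1|^3)^(1/3)
= (3^3 + 2^3)^(1/3) = (27 + 8)^(1/3) = (35)^(1/3) ≈ 3.2711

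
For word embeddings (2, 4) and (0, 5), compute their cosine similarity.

With u = (2, 4), v = (0, 5):
u·v = 2·0 + 4·5 = 0 + 20 = 20.
|u| = √(2² + 4²) = √20, |v| = √(0² + 5²) = √25, so |u||v| = √(20·25) = √500.
cos θ = (u·v)/(|u||v|) = 20/√500 ≈ 0.8944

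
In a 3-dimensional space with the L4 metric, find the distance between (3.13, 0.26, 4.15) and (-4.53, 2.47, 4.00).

(Σ|x_i - y_i|^4)^(1/4) = (|3.13 - (-4.53)|^4 + |0.26 - 2.47|^4 + |4.15 - 4|^4)^(1/4)
= (7.66^4 + 2.21^4 + 0.15^4)^(1/4) ≈ (3442.826 + 23.8544 + 0.0005)^(1/4) = (3466.6809)^(1/4) ≈ 7.6732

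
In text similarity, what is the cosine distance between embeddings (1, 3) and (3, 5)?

With u = (1, 3), v = (3, 5):
u·v = 1·3 + 3·5 = 3 + 15 = 18.
|u| = √(1² + 3²) = √10, |v| = √(3² + 5²) = √34, so |u||v| = √(10·34) = √340.
cos θ = (u·v)/(|u||v|) = 18/√340 ≈ 0.9762
Cosine distance = 1 - cos θ ≈ 1 - 0.9762 = 0.0238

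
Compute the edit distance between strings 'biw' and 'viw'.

Let D[i][j] be the edit distance between the first i characters of 'biw' and the first j characters of 'viw', with D[i][0] = i, D[0][j] = j, and D[i][j] = D[i-1][j-1] if the characters match, else 1 + min(D[i-1][j], D[i][j-1], D[i-1][j-1]). Filling the table (rows: prefixes of 'biw', columns: prefixes of 'viw'):
     ε  v  i  w
  ε  0  1  2  3
  b  1  1  2  3
  i  2  2  1  2
  w  3  3  2  1
The bottom-right entry gives D[3][3] = 1, so no sequence of fewer than 1 edit works. Backtracking through the table gives one optimal edit sequence (1 edit):
  biw → viw (sub b→v @1)
Edit distance = 1.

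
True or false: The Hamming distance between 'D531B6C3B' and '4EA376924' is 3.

Differing positions: 1, 2, 3, 4, 5, 7, 8, 9. Hamming distance = 8, so the claim that d_H = 3 is false.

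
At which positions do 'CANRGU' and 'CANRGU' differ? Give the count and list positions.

Differing positions: none. Hamming distance = 0.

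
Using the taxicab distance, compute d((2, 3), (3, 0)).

Σ|x_i - y_i| = |2 - 3| + |3 - 0| = 1 + 3 = 4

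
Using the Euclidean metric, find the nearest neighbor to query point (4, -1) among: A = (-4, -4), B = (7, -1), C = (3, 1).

Distances: d(A) ≈ 8.544, d(B) = 3, d(C) ≈ 2.2361. Nearest: C = (3, 1) with distance 2.2361.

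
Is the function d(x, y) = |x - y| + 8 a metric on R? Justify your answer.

No. d fails identity of indiscernibles (specifically d(x,x) = 0): d(1, 1) = |1 - 1| + 8 = 0 + 8 = 8 ≠ 0.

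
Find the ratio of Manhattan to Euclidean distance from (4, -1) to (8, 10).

L1 = |4 - 8| + |-1 - 10| = 4 + 11 = 15
L2 = √(4² + 11²) = √137 ≈ 11.7047
L1 ≥ L2 always (equality iff movement is along one axis); L1 > L2 here.
Ratio L1/L2 = 15/√137 ≈ 1.2815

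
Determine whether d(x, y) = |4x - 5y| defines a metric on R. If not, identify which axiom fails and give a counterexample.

No. d fails symmetry: d(7, 2) = |4·7 - 5·2| = |18| = 18, but d(2, 7) = |4·2 - 5·7| = |-27| = 27. Since 18 ≠ 27, d(x,y) ≠ d(y,x) in general.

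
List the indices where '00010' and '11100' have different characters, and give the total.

Differing positions: 1, 2, 3, 4. Hamming distance = 4.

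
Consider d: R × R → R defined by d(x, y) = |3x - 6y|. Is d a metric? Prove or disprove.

No. d fails symmetry: d(8, 1) = |3·8 - 6·1| = |18| = 18, but d(1, 8) = |3·1 - 6·8| = |-45| = 45. Since 18 ≠ 45, d(x,y) ≠ d(y,x) in general.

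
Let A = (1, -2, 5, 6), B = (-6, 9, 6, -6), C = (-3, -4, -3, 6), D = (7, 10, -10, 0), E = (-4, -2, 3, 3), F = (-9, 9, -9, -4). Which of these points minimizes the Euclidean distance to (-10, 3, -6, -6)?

Distances: d(A) ≈ 20.2731, d(B) = 14, d(C) ≈ 15.843, d(D) ≈ 19.7484, d(E) ≈ 14.9332, d(F) ≈ 7.0711. Nearest: F = (-9, 9, -9, -4) with distance 7.0711.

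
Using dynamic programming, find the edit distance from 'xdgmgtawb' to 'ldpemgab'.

Let D[i][j] be the edit distance between the first i characters of 'xdgmgtawb' and the first j characters of 'ldpemgab', with D[i][0] = i, D[0][j] = j, and D[i][j] = D[i-1][j-1] if the characters match, else 1 + min(D[i-1][j], D[i][j-1], D[i-1][j-1]). Filling the table (rows: prefixes of 'xdgmgtawb', columns: prefixes of 'ldpemgab'):
     ε  l  d  p  e  m  g  a  b
  ε  0  1  2  3  4  5  6  7  8
  x  1  1  2  3  4  5  6  7  8
  d  2  2  1  2  3  4  5  6  7
  g  3  3  2  2  3  4  4  5  6
  m  4  4  3  3  3  3  4  5  6
  g  5  5  4  4  4  4  3  4  5
  t  6  6  5  5  5  5  4  4  5
  a  7  7  6  6  6  6  5  4  5
  w  8  8  7  7  7  7  6  5  5
  b  9  9  8  8  8  8  7  6  5
The bottom-right entry gives D[9][8] = 5, so no sequence of fewer than 5 edits works. Backtracking through the table gives one optimal edit sequence (5 edits):
  xdgmgtawb → ldgmgtawb (sub x→l @1)
  ldgmgtawb → ldpgmgtawb (ins p @3)
  ldpgmgtawb → ldpemgtawb (sub g→e @4)
  ldpemgtawb → ldpemgawb (del t @7)
  ldpemgawb → ldpemgab (del w @8)
Edit distance = 5.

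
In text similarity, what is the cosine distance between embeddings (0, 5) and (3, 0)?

With u = (0, 5), v = (3, 0):
u·v = 0·3 + 5·0 = 0 + 0 = 0.
|u| = √(0² + 5²) = √25, |v| = √(3² + 0²) = √9, so |u||v| = √(25·9) = √225 = 15.
cos θ = (u·v)/(|u||v|) = 0/15 = 0
Cosine distance = 1 - cos θ = 1 - 0 = 1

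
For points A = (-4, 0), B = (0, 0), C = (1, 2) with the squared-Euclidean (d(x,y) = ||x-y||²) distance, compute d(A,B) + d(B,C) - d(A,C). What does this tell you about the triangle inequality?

d(A,B) = 4² + 0² = 16, d(B,C) = 1² + 2² = 5, d(A,C) = 5² + 2² = 29.
d(A,B) + d(B,C) - d(A,C) = 16 + 5 - 29 = 21 - 29 = -8. This is < 0, so the triangle inequality FAILS for these points (squared-Euclidean is not a metric).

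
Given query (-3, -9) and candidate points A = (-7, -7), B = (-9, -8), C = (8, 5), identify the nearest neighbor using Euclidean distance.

Distances: d(A) ≈ 4.4721, d(B) ≈ 6.0828, d(C) ≈ 17.8045. Nearest: A = (-7, -7) with distance 4.4721.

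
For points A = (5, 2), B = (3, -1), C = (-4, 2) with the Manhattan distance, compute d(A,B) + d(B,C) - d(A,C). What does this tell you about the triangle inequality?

d(A,B) = 2 + 3 = 5, d(B,C) = 7 + 3 = 10, d(A,C) = 9 + 0 = 9.
d(A,B) + d(B,C) - d(A,C) = 5 + 10 - 9 = 15 - 9 = 6. This is ≥ 0, so the triangle inequality holds for these points.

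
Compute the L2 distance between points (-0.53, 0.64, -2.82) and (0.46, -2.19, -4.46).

(Σ|x_i - y_i|^2)^(1/2) = (|-0.53 - 0.46|^2 + |0.64 - (-2.19)|^2 + |-2.82 - (-4.46)|^2)^(1/2)
= (0.99^2 + 2.83^2 + 1.64^2)^(1/2) = (0.9801 + 8.0089 + 2.6896)^(1/2) = (11.6786)^(1/2) ≈ 3.4174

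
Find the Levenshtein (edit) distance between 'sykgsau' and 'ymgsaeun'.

Let D[i][j] be the edit distance between the first i characters of 'sykgsau' and the first j characters of 'ymgsaeun', with D[i][0] = i, D[0][j] = j, and D[i][j] = D[i-1][j-1] if the characters match, else 1 + min(D[i-1][j], D[i][j-1], D[i-1][j-1]). Filling the table (rows: prefixes of 'sykgsau', columns: prefixes of 'ymgsaeun'):
     ε  y  m  g  s  a  e  u  n
  ε  0  1  2  3  4  5  6  7  8
  s  1  1  2  3  3  4  5  6  7
  y  2  1  2  3  4  4  5  6  7
  k  3  2  2  3  4  5  5  6  7
  g  4  3  3  2  3  4  5  6  7
  s  5  4  4  3  2  3  4  5  6
  a  6  5  5  4  3  2  3  4  5
  u  7  6  6  5  4  3  3  3  4
The bottom-right entry gives D[7][8] = 4, so no sequence of fewer than 4 edits works. Backtracking through the table gives one optimal edit sequence (4 edits):
  sykgsau → ykgsau (del s @1)
  ykgsau → ymgsau (sub k→m @2)
  ymgsau → ymgsaeu (ins e @6)
  ymgsaeu → ymgsaeun (ins n @8)
Edit distance = 4.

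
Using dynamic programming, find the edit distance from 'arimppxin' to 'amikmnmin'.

Let D[i][j] be the edit distance between the first i characters of 'arimppxin' and the first j characters of 'amikmnmin', with D[i][0] = i, D[0][j] = j, and D[i][j] = D[i-1][j-1] if the characters match, else 1 + min(D[i-1][j], D[i][j-1], D[i-1][j-1]). Filling the table (rows: prefixes of 'arimppxin', columns: prefixes of 'amikmnmin'):
     ε  a  m  i  k  m  n  m  i  n
  ε  0  1  2  3  4  5  6  7  8  9
  a  1  0  1  2  3  4  5  6  7  8
  r  2  1  1  2  3  4  5  6  7  8
  i  3  2  2  1  2  3  4  5  6  7
  m  4  3  2  2  2  2  3  4  5  6
  p  5  4  3  3  3  3  3  4  5  6
  p  6  5  4  4  4  4  4  4  5  6
  x  7  6  5  5  5  5  5  5  5  6
  i  8  7  6  5  6  6  6  6  5  6
  n  9  8  7  6  6  7  6  7  6  5
The bottom-right entry gives D[9][9] = 5, so no sequence of fewer than 5 edits works. Backtracking through the table gives one optimal edit sequence (5 edits):
  arimppxin → amimppxin (sub r→m @2)
  amimppxin → amikppxin (sub m→k @4)
  amikppxin → amikmpxin (sub p→m @5)
  amikmpxin → amikmnxin (sub p→n @6)
  amikmnxin → amikmnmin (sub x→m @7)
Edit distance = 5.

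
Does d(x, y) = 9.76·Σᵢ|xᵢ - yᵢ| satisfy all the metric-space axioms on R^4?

Yes. The L1 (Manhattan) norm induces a metric on R^4, and multiplying a metric by a positive constant 9.76 > 0 preserves all four axioms: non-negativity (9.76·||x-y|| ≥ 0), identity (9.76·||x-y|| = 0 ⟺ ||x-y|| = 0 ⟺ x = y), symmetry (||x-y|| = ||y-x||), and the triangle inequality (9.76·||x-z|| ≤ 9.76·||x-y|| + 9.76·||y-z||). So d is a metric.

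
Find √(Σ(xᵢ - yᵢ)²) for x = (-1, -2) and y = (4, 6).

√(Σ(x_i - y_i)²) = √((-1 - 4)² + (-2 - 6)²)
= √((-5)² + (-8)²) = √(25 + 64) = √89 ≈ 9.434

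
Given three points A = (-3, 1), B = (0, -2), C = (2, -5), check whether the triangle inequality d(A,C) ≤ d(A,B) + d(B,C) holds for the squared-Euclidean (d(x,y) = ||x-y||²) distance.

d(A,B) = 3² + 3² = 18, d(B,C) = 2² + 3² = 13, d(A,C) = 5² + 6² = 61.
d(A,C) = 61 > 18 + 13 = 31. Triangle inequality is VIOLATED. (Squared-Euclidean is not a metric — this is a counterexample.)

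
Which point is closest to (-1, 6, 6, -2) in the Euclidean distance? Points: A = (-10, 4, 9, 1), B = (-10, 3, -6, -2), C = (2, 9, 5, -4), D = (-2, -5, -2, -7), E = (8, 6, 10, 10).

Distances: d(A) ≈ 10.1489, d(B) ≈ 15.2971, d(C) ≈ 4.7958, d(D) ≈ 14.5258, d(E) ≈ 15.5242. Nearest: C = (2, 9, 5, -4) with distance 4.7958.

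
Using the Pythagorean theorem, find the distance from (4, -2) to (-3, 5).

√(Σ(x_i - y_i)²) = √((4 - (-3))² + (-2 - 5)²)
= √(7² + (-7)²) = √(49 + 49) = √98 ≈ 9.8995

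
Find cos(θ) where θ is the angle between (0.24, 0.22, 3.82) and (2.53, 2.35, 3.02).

With u = (0.24, 0.22, 3.82), v = (2.53, 2.35, 3.02):
u·v = 0.24·2.53 + 0.22·2.35 + 3.82·3.02 = 0.6072 + 0.517 + 11.5364 = 12.6606.
|u| = √(0.24² + 0.22² + 3.82²) = √(0.0576 + 0.0484 + 14.5924) = √14.6984, |v| = √(2.53² + 2.35² + 3.02²) = √(6.4009 + 5.5225 + 9.1204) = √21.0438.
cos θ = (u·v)/(|u||v|) = 12.6606/(√14.6984·√21.0438) ≈ 0.7199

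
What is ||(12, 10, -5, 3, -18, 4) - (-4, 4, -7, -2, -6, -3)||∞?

max(|x_i - y_i|) = max(|12 - (-4)|, |10 - 4|, |-5 - (-7)|, |3 - (-2)|, |-18 - (-6)|, |4 - (-3)|) = max(16, 6, 2, 5, 12, 7) = 16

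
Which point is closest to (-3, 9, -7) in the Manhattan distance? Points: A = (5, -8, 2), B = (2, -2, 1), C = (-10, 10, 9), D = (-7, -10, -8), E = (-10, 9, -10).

Distances: d(A) = 34, d(B) = 24, d(C) = 24, d(D) = 24, d(E) = 10. Nearest: E = (-10, 9, -10) with distance 10.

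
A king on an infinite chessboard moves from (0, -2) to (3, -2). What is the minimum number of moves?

max(|x_i - y_i|) = max(|0 - 3|, |-2 - (-2)|) = max(3, 0) = 3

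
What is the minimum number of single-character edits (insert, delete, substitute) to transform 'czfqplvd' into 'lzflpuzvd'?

Let D[i][j] be the edit distance between the first i characters of 'czfqplvd' and the first j characters of 'lzflpuzvd', with D[i][0] = i, D[0][j] = j, and D[i][j] = D[i-1][j-1] if the characters match, else 1 + min(D[i-1][j], D[i][j-1], D[i-1][j-1]). Filling the table (rows: prefixes of 'czfqplvd', columns: prefixes of 'lzflpuzvd'):
     ε  l  z  f  l  p  u  z  v  d
  ε  0  1  2  3  4  5  6  7  8  9
  c  1  1  2  3  4  5  6  7  8  9
  z  2  2  1  2  3  4  5  6  7  8
  f  3  3  2  1  2  3  4  5  6  7
  q  4  4  3  2  2  3  4  5  6  7
  p  5  5  4  3  3  2  3  4  5  6
  l  6  5  5  4  3  3  3  4  5  6
  v  7  6  6  5  4  4  4  4  4  5
  d  8  7  7  6  5  5  5  5  5  4
The bottom-right entry gives D[8][9] = 4, so no sequence of fewer than 4 edits works. Backtracking through the table gives one optimal edit sequence (4 edits):
  czfqplvd → lzfqplvd (sub c→l @1)
  lzfqplvd → lzflplvd (sub q→l @4)
  lzflplvd → lzflpulvd (ins u @6)
  lzflpulvd → lzflpuzvd (sub l→z @7)
Edit distance = 4.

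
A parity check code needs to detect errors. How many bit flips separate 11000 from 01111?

Differing positions: 1, 3, 4, 5. Hamming distance = 4.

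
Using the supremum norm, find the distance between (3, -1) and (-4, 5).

max(|x_i - y_i|) = max(|3 - (-4)|, |-1 - 5|) = max(7, 6) = 7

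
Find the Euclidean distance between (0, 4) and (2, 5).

√(Σ(x_i - y_i)²) = √((0 - 2)² + (4 - 5)²)
= √((-2)² + (-1)²) = √(4 + 1) = √5 ≈ 2.2361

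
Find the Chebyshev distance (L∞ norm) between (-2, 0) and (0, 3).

max(|x_i - y_i|) = max(|-2 - 0|, |0 - 3|) = max(2, 3) = 3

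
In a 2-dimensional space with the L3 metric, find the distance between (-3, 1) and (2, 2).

(Σ|x_i - y_i|^3)^(1/3) = (|-3 - 2|^3 + |1 - 2|^3)^(1/3)
= (5^3 + 1^3)^(1/3) = (125 + 1)^(1/3) = (126)^(1/3) ≈ 5.0133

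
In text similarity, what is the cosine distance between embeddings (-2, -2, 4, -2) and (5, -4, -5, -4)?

With u = (-2, -2, 4, -2), v = (5, -4, -5, -4):
u·v = (-2)·5 + (-2)·(-4) + 4·(-5) + (-2)·(-4) = (-10) + 8 + (-20) + 8 = -14.
|u| = √((-2)² + (-2)² + 4² + (-2)²) = √28, |v| = √(5² + (-4)² + (-5)² + (-4)²) = √82, so |u||v| = √(28·82) = √2296.
cos θ = (u·v)/(|u||v|) = -14/√2296 ≈ -0.2922
Cosine distance = 1 - cos θ ≈ 1 - (-0.2922) = 1.2922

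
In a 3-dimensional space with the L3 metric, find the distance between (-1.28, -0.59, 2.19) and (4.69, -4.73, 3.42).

(Σ|x_i - y_i|^3)^(1/3) = (|-1.28 - 4.69|^3 + |-0.59 - (-4.73)|^3 + |2.19 - 3.42|^3)^(1/3)
= (5.97^3 + 4.14^3 + 1.23^3)^(1/3) ≈ (212.7762 + 70.9579 + 1.8609)^(1/3) = (285.595)^(1/3) ≈ 6.5854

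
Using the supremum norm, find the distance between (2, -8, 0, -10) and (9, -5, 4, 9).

max(|x_i - y_i|) = max(|2 - 9|, |-8 - (-5)|, |0 - 4|, |-10 - 9|) = max(7, 3, 4, 19) = 19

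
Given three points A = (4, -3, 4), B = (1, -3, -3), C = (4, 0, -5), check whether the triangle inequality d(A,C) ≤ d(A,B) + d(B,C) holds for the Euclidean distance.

d(A,B) = √(3² + 0² + 7²) = √58 ≈ 7.6158, d(B,C) = √(3² + 3² + 2²) = √22 ≈ 4.6904, d(A,C) = √(0² + 3² + 9²) = √90 ≈ 9.4868.
d(A,C) ≈ 9.4868 ≤ 7.6158 + 4.6904 = 12.3062. Triangle inequality is satisfied.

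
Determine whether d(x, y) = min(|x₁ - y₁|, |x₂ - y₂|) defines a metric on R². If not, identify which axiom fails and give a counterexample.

No. d fails identity of indiscernibles: take x = (5, 0) and y = (5, 8). Then d(x,y) = min(|5 - 5|, |0 - 8|) = min(0, 8) = 0, yet x ≠ y.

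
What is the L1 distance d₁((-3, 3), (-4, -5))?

Σ|x_i - y_i| = |-3 - (-4)| + |3 - (-5)| = 1 + 8 = 9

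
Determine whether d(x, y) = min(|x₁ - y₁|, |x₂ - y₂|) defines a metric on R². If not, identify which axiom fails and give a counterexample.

No. d fails identity of indiscernibles: take x = (1, 0) and y = (1, 7). Then d(x,y) = min(|1 - 1|, |0 - 7|) = min(0, 7) = 0, yet x ≠ y.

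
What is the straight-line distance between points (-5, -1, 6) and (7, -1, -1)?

√(Σ(x_i - y_i)²) = √((-5 - 7)² + (-1 - (-1))² + (6 - (-1))²)
= √((-12)² + 0² + 7²) = √(144 + 0 + 49) = √193 ≈ 13.8924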